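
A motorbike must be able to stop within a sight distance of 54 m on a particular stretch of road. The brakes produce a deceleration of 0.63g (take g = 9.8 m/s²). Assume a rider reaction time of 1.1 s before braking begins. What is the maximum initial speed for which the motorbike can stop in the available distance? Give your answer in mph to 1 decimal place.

a = 0.63 × 9.8 = 6.174 m/s².
Stopping distance: v·t_r + v²/(2a) = 54 with t_r = 1.1 s and a = 6.174 m/s².
So v² + 13.583 v − 666.79 = 0.
Positive root: v = −a·t_r + √((a·t_r)² + 2a·d) = −6.791 + √(46.118 + 666.79) = 19.9093 m/s.
19.9093 m/s ÷ 0.44704 = 44.536 mph.

Maximum speed ≈ 44.5 mph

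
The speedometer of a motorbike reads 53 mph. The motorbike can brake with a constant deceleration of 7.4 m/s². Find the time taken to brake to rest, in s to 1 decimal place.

53 mph × 0.44704 = 23.6931 m/s.
Braking time = v/a = 23.6931 / 7.400 = 3.202 s.

Braking time ≈ 3.2 s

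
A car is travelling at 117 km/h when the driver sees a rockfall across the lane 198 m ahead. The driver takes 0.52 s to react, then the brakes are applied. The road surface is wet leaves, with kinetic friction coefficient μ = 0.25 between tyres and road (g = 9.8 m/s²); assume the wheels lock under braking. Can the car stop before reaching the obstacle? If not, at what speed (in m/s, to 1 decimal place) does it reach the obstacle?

117 km/h ÷ 3.6 = 32.5000 m/s.
a = μg = 0.25 × 9.8 = 2.450 m/s².
Reaction distance = 32.5000 × 0.52 = 16.900 m.
Braking distance needed to stop: v²/(2a) = 1056.250 / 4.900 = 215.561 m, so total needed = 16.900 + 215.561 = 232.461 m > 198 m — it cannot stop.
Distance remaining when braking begins: 198 − 16.900 = 181.100 m.
v² = v₀² − 2a·d = 1056.250 − 2 × 2.450 × 181.100 = 168.860 m²/s².
v = √168.860 = 12.995 m/s.

No — it strikes the obstacle at 13.0 m/s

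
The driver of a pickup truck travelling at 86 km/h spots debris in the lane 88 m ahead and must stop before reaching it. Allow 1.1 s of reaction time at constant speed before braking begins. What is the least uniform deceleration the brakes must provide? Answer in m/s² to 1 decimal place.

86 km/h ÷ 3.6 = 23.8889 m/s.
Distance covered during reaction = 23.8889 × 1.1 = 26.278 m.
Distance available for braking: 88 − 26.278 = 61.722 m.
v² = 2a·d ⇒ a = v²/(2d) = 23.8889² / (2 × 61.722) = 570.680 / 123.444 = 4.6230 m/s².

Required deceleration ≈ 4.6 m/s²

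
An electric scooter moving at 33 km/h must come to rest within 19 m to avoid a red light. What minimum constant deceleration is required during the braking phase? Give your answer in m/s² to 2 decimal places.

33 km/h ÷ 3.6 = 9.1667 m/s.
v² = 2a·d ⇒ a = v²/(2d) = 9.1667² / (2 × 19.000) = 84.028 / 38.000 = 2.2113 m/s².

Required deceleration ≈ 2.21 m/s²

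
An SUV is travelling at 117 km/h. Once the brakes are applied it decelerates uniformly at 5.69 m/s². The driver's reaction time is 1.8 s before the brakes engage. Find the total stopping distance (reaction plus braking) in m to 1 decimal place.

117 km/h ÷ 3.6 = 32.5000 m/s.
Reaction distance = v·t_r = 32.5000 × 1.8 = 58.500 m.
Braking distance = v²/(2a) = 32.5000² / (2 × 5.690) = 1056.250 / 11.380 = 92.816 m.
Total = 58.500 + 92.816 = 151.316 m.

Total stopping distance ≈ 151.3 m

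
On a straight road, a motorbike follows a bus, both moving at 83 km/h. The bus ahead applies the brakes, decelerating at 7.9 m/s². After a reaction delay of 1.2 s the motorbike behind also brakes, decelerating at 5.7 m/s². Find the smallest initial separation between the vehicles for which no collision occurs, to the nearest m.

Minimum gap ≈ 41 m

83 km/h ÷ 3.6 = 23.0556 m/s.
Leader travels v²/(2a_L) = 531.561 / 15.800 = 33.643 m before stopping.
Follower covers v·t_r = 23.0556 × 1.2 = 27.667 m while reacting, then v²/(2a_F) = 531.561 / 11.400 = 46.628 m while braking, for a total of 27.667 + 46.628 = 74.295 m.
Since a_F ≤ a_L and the follower starts braking later, the follower is never slower than the leader, so the closest approach is when both have stopped.
Minimum gap = 74.295 − 33.643 = 40.652 m.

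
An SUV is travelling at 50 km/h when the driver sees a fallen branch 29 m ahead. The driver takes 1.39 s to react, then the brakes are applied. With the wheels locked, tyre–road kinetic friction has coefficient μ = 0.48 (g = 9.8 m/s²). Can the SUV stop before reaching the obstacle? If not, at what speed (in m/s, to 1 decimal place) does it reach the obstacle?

50 km/h ÷ 3.6 = 13.8889 m/s.
a = μg = 0.48 × 9.8 = 4.704 m/s².
Reaction distance = 13.8889 × 1.39 = 19.306 m.
Braking distance needed to stop: v²/(2a) = 192.902 / 9.408 = 20.504 m, so total needed = 19.306 + 20.504 = 39.810 m > 29 m — it cannot stop.
Distance remaining when braking begins: 29 − 19.306 = 9.694 m.
v² = v₀² − 2a·d = 192.902 − 2 × 4.704 × 9.694 = 101.701 m²/s².
v = √101.701 = 10.085 m/s.

No — it strikes the obstacle at 10.1 m/s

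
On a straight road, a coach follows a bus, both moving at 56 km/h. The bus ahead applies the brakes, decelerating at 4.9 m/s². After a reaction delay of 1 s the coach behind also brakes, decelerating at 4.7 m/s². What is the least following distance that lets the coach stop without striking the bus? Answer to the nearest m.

Minimum gap ≈ 17 m

56 km/h ÷ 3.6 = 15.5556 m/s.
Leader travels v²/(2a_L) = 241.977 / 9.800 = 24.692 m before stopping.
Follower covers v·t_r = 15.5556 × 1 = 15.556 m while reacting, then v²/(2a_F) = 241.977 / 9.400 = 25.742 m while braking, for a total of 15.556 + 25.742 = 41.298 m.
Since a_F ≤ a_L and the follower starts braking later, the follower is never slower than the leader, so the closest approach is when both have stopped.
Minimum gap = 41.298 − 24.692 = 16.606 m.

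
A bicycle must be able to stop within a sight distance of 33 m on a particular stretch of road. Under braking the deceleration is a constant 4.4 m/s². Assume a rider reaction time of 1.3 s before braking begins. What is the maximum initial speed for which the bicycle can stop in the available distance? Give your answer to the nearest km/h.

Maximum speed ≈ 44 km/h

Stopping distance: v·t_r + v²/(2a) = 33 with t_r = 1.3 s and a = 4.400 m/s².
So v² + 11.440 v − 290.40 = 0.
Positive root: v = −a·t_r + √((a·t_r)² + 2a·d) = −5.720 + √(32.718 + 290.40) = 12.2555 m/s.
12.2555 m/s × 3.6 = 44.120 km/h.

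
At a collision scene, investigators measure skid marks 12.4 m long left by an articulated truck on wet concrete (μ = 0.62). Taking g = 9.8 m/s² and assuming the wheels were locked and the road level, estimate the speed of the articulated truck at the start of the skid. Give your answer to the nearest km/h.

Deceleration a = μg = 0.62 × 9.8 = 6.076 m/s².
v = √(2a·d) = √(2 × 6.076 × 12.4) = √150.685 = 12.2754 m/s.
= 12.2754 × 3.6 = 44.191 km/h.

Initial speed ≈ 44 km/h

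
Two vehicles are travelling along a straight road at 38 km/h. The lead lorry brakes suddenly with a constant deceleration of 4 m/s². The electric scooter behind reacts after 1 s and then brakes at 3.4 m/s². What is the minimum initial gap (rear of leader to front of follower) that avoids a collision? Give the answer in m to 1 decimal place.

38 km/h ÷ 3.6 = 10.5556 m/s.
Leader travels v²/(2a_L) = 111.421 / 8.000 = 13.928 m before stopping.
Follower covers v·t_r = 10.5556 × 1 = 10.556 m while reacting, then v²/(2a_F) = 111.421 / 6.800 = 16.385 m while braking, for a total of 10.556 + 16.385 = 26.941 m.
Since a_F ≤ a_L and the follower starts braking later, the follower is never slower than the leader, so the closest approach is when both have stopped.
Minimum gap = 26.941 − 13.928 = 13.013 m.

Minimum gap ≈ 13.0 m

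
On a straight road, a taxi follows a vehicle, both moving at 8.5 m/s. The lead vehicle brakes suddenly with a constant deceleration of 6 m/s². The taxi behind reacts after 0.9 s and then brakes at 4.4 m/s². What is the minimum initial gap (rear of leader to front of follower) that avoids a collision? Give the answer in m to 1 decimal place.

Minimum gap ≈ 9.8 m

Leader travels v²/(2a_L) = 72.250 / 12.000 = 6.021 m before stopping.
Follower covers v·t_r = 8.5000 × 0.9 = 7.650 m while reacting, then v²/(2a_F) = 72.250 / 8.800 = 8.210 m while braking, for a total of 7.650 + 8.210 = 15.860 m.
Since a_F ≤ a_L and the follower starts braking later, the follower is never slower than the leader, so the closest approach is when both have stopped.
Minimum gap = 15.860 − 6.021 = 9.839 m.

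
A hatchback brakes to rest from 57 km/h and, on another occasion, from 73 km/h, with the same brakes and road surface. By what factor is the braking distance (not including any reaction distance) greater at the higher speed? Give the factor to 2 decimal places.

Braking distance d = v²/(2a), so with a fixed, d ∝ v².
Factor = (73/57)² = 1.2807² = 1.6402.

Factor ≈ 1.64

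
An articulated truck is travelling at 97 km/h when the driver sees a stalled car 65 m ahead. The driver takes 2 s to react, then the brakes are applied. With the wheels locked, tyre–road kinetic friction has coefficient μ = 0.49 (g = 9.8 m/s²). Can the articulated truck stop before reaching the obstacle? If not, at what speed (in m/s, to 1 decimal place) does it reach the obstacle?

97 km/h ÷ 3.6 = 26.9444 m/s.
a = μg = 0.49 × 9.8 = 4.802 m/s².
Reaction distance = 26.9444 × 2 = 53.889 m.
Braking distance needed to stop: v²/(2a) = 726.001 / 9.604 = 75.594 m, so total needed = 53.889 + 75.594 = 129.483 m > 65 m — it cannot stop.
Distance remaining when braking begins: 65 − 53.889 = 11.111 m.
v² = v₀² − 2a·d = 726.001 − 2 × 4.802 × 11.111 = 619.291 m²/s².
v = √619.291 = 24.886 m/s.

No — it strikes the obstacle at 24.9 m/s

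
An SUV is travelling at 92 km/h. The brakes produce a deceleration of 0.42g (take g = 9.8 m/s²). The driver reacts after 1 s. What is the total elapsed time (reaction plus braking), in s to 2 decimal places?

Total time ≈ 7.21 s

92 km/h ÷ 3.6 = 25.5556 m/s.
a = 0.42 × 9.8 = 4.116 m/s².
Braking time = v/a = 25.5556 / 4.116 = 6.209 s.
Total = 1 + 6.209 = 7.209 s.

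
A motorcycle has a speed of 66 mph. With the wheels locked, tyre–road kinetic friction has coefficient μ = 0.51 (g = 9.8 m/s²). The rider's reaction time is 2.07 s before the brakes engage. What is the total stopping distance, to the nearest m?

Total stopping distance ≈ 148 m

66 mph × 0.44704 = 29.5046 m/s.
a = μg = 0.51 × 9.8 = 4.998 m/s².
Reaction distance = v·t_r = 29.5046 × 2.07 = 61.075 m.
Braking distance = v²/(2a) = 29.5046² / (2 × 4.998) = 870.521 / 9.996 = 87.087 m.
Total = 61.075 + 87.087 = 148.162 m.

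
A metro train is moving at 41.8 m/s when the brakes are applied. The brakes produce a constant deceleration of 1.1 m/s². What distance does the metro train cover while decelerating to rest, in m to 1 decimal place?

Braking distance ≈ 794.2 m

Braking distance = v²/(2a) = 41.8000² / (2 × 1.100) = 1747.240 / 2.200 = 794.200 m.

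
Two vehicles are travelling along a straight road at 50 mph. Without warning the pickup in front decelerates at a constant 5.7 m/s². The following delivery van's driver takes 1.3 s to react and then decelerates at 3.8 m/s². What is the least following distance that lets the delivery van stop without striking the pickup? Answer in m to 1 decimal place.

Minimum gap ≈ 51.0 m

50 mph × 0.44704 = 22.3520 m/s.
Leader travels v²/(2a_L) = 499.612 / 11.400 = 43.826 m before stopping.
Follower covers v·t_r = 22.3520 × 1.3 = 29.058 m while reacting, then v²/(2a_F) = 499.612 / 7.600 = 65.738 m while braking, for a total of 29.058 + 65.738 = 94.796 m.
Since a_F ≤ a_L and the follower starts braking later, the follower is never slower than the leader, so the closest approach is when both have stopped.
Minimum gap = 94.796 − 43.826 = 50.970 m.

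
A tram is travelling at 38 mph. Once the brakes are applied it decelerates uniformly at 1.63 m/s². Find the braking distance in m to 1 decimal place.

Braking distance ≈ 88.5 m

38 mph × 0.44704 = 16.9875 m/s.
Braking distance = v²/(2a) = 16.9875² / (2 × 1.630) = 288.575 / 3.260 = 88.520 m.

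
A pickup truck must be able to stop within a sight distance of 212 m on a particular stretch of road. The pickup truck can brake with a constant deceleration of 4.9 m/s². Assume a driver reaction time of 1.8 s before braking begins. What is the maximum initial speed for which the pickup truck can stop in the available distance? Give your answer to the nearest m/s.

Stopping distance: v·t_r + v²/(2a) = 212 with t_r = 1.8 s and a = 4.900 m/s².
So v² + 17.640 v − 2077.60 = 0.
Positive root: v = −a·t_r + √((a·t_r)² + 2a·d) = −8.820 + √(77.792 + 2077.60) = 37.6062 m/s.

Maximum speed ≈ 38 m/s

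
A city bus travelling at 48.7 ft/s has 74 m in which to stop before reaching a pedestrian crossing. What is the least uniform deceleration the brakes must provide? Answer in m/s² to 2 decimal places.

48.7 ft/s × 0.3048 = 14.8438 m/s.
v² = 2a·d ⇒ a = v²/(2d) = 14.8438² / (2 × 74.000) = 220.338 / 148.000 = 1.4888 m/s².

Required deceleration ≈ 1.49 m/s²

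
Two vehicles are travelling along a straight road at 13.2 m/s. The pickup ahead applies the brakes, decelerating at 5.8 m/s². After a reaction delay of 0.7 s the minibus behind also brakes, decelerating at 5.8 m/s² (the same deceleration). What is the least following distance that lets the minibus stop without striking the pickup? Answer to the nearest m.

Leader travels v²/(2a_L) = 174.240 / 11.600 = 15.021 m before stopping.
Follower covers v·t_r = 13.2000 × 0.7 = 9.240 m while reacting, then v²/(2a_F) = 174.240 / 11.600 = 15.021 m while braking, for a total of 9.240 + 15.021 = 24.261 m.
Since a_F ≤ a_L and the follower starts braking later, the follower is never slower than the leader, so the closest approach is when both have stopped.
Minimum gap = 24.261 − 15.021 = 9.240 m.

Minimum gap ≈ 9 m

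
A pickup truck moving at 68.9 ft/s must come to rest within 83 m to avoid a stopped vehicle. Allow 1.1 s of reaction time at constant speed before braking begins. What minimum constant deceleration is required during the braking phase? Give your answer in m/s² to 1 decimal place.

Required deceleration ≈ 3.7 m/s²

68.9 ft/s × 0.3048 = 21.0007 m/s.
Distance covered during reaction = 21.0007 × 1.1 = 23.101 m.
Distance available for braking: 83 − 23.101 = 59.899 m.
v² = 2a·d ⇒ a = v²/(2d) = 21.0007² / (2 × 59.899) = 441.029 / 119.798 = 3.6814 m/s².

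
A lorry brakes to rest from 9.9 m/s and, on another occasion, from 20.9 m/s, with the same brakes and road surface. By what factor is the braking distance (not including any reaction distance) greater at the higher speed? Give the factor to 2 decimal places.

Braking distance d = v²/(2a), so with a fixed, d ∝ v².
Factor = (20.9/9.9)² = 2.1111² = 4.4567.

Factor ≈ 4.46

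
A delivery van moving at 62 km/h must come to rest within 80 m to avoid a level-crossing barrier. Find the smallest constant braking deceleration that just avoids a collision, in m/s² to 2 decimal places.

62 km/h ÷ 3.6 = 17.2222 m/s.
v² = 2a·d ⇒ a = v²/(2d) = 17.2222² / (2 × 80.000) = 296.604 / 160.000 = 1.8538 m/s².

Required deceleration ≈ 1.85 m/s²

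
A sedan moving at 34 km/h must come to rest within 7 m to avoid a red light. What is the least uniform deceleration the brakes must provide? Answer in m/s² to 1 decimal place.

Required deceleration ≈ 6.4 m/s²

34 km/h ÷ 3.6 = 9.4444 m/s.
v² = 2a·d ⇒ a = v²/(2d) = 9.4444² / (2 × 7.000) = 89.197 / 14.000 = 6.3712 m/s².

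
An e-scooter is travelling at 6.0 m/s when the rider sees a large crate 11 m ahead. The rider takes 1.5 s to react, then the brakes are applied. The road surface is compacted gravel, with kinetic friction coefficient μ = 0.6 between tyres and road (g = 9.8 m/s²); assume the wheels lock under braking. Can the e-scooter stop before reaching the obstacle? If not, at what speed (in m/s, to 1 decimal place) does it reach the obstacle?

a = μg = 0.6 × 9.8 = 5.880 m/s².
Reaction distance = 6.0000 × 1.5 = 9.000 m.
Braking distance needed to stop: v²/(2a) = 36.000 / 11.760 = 3.061 m, so total needed = 9.000 + 3.061 = 12.061 m > 11 m — it cannot stop.
Distance remaining when braking begins: 11 − 9.000 = 2.000 m.
v² = v₀² − 2a·d = 36.000 − 2 × 5.880 × 2.000 = 12.480 m²/s².
v = √12.480 = 3.533 m/s.

No — it strikes the obstacle at 3.5 m/s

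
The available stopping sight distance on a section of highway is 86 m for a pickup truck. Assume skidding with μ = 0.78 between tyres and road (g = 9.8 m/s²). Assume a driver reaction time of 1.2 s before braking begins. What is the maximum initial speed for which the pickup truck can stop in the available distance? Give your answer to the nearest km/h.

Maximum speed ≈ 102 km/h

a = μg = 0.78 × 9.8 = 7.644 m/s².
Stopping distance: v·t_r + v²/(2a) = 86 with t_r = 1.2 s and a = 7.644 m/s².
So v² + 18.346 v − 1314.77 = 0.
Positive root: v = −a·t_r + √((a·t_r)² + 2a·d) = −9.173 + √(84.144 + 1314.77) = 28.2291 m/s.
28.2291 m/s × 3.6 = 101.625 km/h.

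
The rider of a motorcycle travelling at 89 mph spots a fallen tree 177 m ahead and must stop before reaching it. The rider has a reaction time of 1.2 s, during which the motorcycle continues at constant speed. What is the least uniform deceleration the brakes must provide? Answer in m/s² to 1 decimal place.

Required deceleration ≈ 6.1 m/s²

89 mph × 0.44704 = 39.7866 m/s.
Distance covered during reaction = 39.7866 × 1.2 = 47.744 m.
Distance available for braking: 177 − 47.744 = 129.256 m.
v² = 2a·d ⇒ a = v²/(2d) = 39.7866² / (2 × 129.256) = 1582.974 / 258.512 = 6.1234 m/s².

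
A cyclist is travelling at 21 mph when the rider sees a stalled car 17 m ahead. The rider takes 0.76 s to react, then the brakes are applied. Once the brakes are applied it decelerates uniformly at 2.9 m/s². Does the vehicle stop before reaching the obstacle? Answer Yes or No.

21 mph × 0.44704 = 9.3878 m/s.
Reaction distance = 9.3878 × 0.76 = 7.135 m.
Braking distance = v²/(2a) = 88.131 / 5.800 = 15.195 m.
Total stopping distance = 7.135 + 15.195 = 22.330 m, vs 17 m available — it cannot stop in time and overshoots by 22.330 − 17 = 5.330 m.

No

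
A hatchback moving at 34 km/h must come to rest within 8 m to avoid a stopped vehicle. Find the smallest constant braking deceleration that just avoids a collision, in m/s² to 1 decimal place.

34 km/h ÷ 3.6 = 9.4444 m/s.
v² = 2a·d ⇒ a = v²/(2d) = 9.4444² / (2 × 8.000) = 89.197 / 16.000 = 5.5748 m/s².

Required deceleration ≈ 5.6 m/s²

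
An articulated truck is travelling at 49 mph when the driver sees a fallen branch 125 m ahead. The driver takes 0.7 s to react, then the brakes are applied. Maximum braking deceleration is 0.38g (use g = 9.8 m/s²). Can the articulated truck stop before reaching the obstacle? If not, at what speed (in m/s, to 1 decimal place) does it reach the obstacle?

49 mph × 0.44704 = 21.9050 m/s.
a = 0.38 × 9.8 = 3.724 m/s².
Reaction distance = 21.9050 × 0.7 = 15.333 m.
Braking distance = v²/(2a) = 479.829 / 7.448 = 64.424 m.
Total stopping distance = 15.333 + 64.424 = 79.757 m, vs 125 m available — it stops with 125 − 79.757 = 45.243 m to spare.

Yes — it stops about 45.2 m short of the obstacle, so it never reaches it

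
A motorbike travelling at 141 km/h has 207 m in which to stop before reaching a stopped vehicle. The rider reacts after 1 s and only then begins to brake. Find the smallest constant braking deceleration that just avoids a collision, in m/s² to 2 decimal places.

Required deceleration ≈ 4.57 m/s²

141 km/h ÷ 3.6 = 39.1667 m/s.
Distance covered during reaction = 39.1667 × 1 = 39.167 m.
Distance available for braking: 207 − 39.167 = 167.833 m.
v² = 2a·d ⇒ a = v²/(2d) = 39.1667² / (2 × 167.833) = 1534.030 / 335.666 = 4.5701 m/s².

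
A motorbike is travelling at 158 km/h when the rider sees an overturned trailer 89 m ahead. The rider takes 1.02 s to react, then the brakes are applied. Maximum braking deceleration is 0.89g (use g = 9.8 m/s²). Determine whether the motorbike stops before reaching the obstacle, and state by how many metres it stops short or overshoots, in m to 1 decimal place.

No — it overshoots by 66.2 m

158 km/h ÷ 3.6 = 43.8889 m/s.
a = 0.89 × 9.8 = 8.722 m/s².
Reaction distance = 43.8889 × 1.02 = 44.767 m.
Braking distance = v²/(2a) = 1926.236 / 17.444 = 110.424 m.
Total stopping distance = 44.767 + 110.424 = 155.191 m, vs 89 m available — it cannot stop in time and overshoots by 155.191 − 89 = 66.191 m.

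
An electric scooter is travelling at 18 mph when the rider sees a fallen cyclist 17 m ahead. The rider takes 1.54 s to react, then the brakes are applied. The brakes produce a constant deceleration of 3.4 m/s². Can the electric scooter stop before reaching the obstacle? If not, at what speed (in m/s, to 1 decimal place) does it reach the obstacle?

18 mph × 0.44704 = 8.0467 m/s.
Reaction distance = 8.0467 × 1.54 = 12.392 m.
Braking distance needed to stop: v²/(2a) = 64.749 / 6.800 = 9.522 m, so total needed = 12.392 + 9.522 = 21.914 m > 17 m — it cannot stop.
Distance remaining when braking begins: 17 − 12.392 = 4.608 m.
v² = v₀² − 2a·d = 64.749 − 2 × 3.400 × 4.608 = 33.415 m²/s².
v = √33.415 = 5.781 m/s.

No — it strikes the obstacle at 5.8 m/s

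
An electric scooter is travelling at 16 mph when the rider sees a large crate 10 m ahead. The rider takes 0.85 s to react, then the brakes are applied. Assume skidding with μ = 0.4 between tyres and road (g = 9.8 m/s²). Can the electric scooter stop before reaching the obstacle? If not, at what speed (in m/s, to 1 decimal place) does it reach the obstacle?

16 mph × 0.44704 = 7.1526 m/s.
a = μg = 0.4 × 9.8 = 3.920 m/s².
Reaction distance = 7.1526 × 0.85 = 6.080 m.
Braking distance needed to stop: v²/(2a) = 51.160 / 7.840 = 6.526 m, so total needed = 6.080 + 6.526 = 12.606 m > 10 m — it cannot stop.
Distance remaining when braking begins: 10 − 6.080 = 3.920 m.
v² = v₀² − 2a·d = 51.160 − 2 × 3.920 × 3.920 = 20.427 m²/s².
v = √20.427 = 4.520 m/s.

No — it strikes the obstacle at 4.5 m/s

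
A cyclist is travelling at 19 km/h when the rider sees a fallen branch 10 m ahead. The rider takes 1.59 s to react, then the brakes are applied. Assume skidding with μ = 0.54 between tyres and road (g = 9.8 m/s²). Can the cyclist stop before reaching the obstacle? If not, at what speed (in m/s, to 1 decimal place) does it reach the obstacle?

No — it strikes the obstacle at 3.3 m/s

19 km/h ÷ 3.6 = 5.2778 m/s.
a = μg = 0.54 × 9.8 = 5.292 m/s².
Reaction distance = 5.2778 × 1.59 = 8.392 m.
Braking distance needed to stop: v²/(2a) = 27.855 / 10.584 = 2.632 m, so total needed = 8.392 + 2.632 = 11.024 m > 10 m — it cannot stop.
Distance remaining when braking begins: 10 − 8.392 = 1.608 m.
v² = v₀² − 2a·d = 27.855 − 2 × 5.292 × 1.608 = 10.836 m²/s².
v = √10.836 = 3.292 m/s.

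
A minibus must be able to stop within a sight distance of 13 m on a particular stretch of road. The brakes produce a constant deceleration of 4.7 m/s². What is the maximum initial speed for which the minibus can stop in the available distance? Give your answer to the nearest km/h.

Maximum speed ≈ 40 km/h

v²/(2a) = d ⇒ v = √(2 × 4.700 × 13) = √122.20 = 11.0544 m/s.
11.0544 m/s × 3.6 = 39.796 km/h.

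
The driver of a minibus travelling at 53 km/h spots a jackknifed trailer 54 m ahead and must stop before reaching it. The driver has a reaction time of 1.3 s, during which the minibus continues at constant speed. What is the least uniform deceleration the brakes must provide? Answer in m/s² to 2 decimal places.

Required deceleration ≈ 3.11 m/s²

53 km/h ÷ 3.6 = 14.7222 m/s.
Distance covered during reaction = 14.7222 × 1.3 = 19.139 m.
Distance available for braking: 54 − 19.139 = 34.861 m.
v² = 2a·d ⇒ a = v²/(2d) = 14.7222² / (2 × 34.861) = 216.743 / 69.722 = 3.1087 m/s².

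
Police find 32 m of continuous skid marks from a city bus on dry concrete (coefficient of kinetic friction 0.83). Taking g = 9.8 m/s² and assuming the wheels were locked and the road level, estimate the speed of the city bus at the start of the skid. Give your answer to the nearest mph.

Deceleration a = μg = 0.83 × 9.8 = 8.134 m/s².
v = √(2a·d) = √(2 × 8.134 × 32) = √520.576 = 22.8161 m/s.
= 22.8161 ÷ 0.44704 = 51.038 mph.

Initial speed ≈ 51 mph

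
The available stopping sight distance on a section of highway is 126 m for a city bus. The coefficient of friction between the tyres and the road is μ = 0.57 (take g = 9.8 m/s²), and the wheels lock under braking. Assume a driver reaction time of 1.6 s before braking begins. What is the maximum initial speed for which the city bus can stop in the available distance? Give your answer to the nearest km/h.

Maximum speed ≈ 107 km/h

a = μg = 0.57 × 9.8 = 5.586 m/s².
Stopping distance: v·t_r + v²/(2a) = 126 with t_r = 1.6 s and a = 5.586 m/s².
So v² + 17.875 v − 1407.67 = 0.
Positive root: v = −a·t_r + √((a·t_r)² + 2a·d) = −8.938 + √(79.888 + 1407.67) = 29.6309 m/s.
29.6309 m/s × 3.6 = 106.671 km/h.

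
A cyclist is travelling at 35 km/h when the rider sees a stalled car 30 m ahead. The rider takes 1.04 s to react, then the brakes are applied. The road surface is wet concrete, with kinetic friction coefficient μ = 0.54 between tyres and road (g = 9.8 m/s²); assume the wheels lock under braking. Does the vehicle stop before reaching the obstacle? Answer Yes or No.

35 km/h ÷ 3.6 = 9.7222 m/s.
a = μg = 0.54 × 9.8 = 5.292 m/s².
Reaction distance = 9.7222 × 1.04 = 10.111 m.
Braking distance = v²/(2a) = 94.521 / 10.584 = 8.931 m.
Total stopping distance = 10.111 + 8.931 = 19.042 m, vs 30 m available — it stops with 30 − 19.042 = 10.958 m to spare.

Yes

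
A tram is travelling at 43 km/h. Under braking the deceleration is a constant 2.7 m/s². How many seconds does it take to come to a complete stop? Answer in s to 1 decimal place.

43 km/h ÷ 3.6 = 11.9444 m/s.
Braking time = v/a = 11.9444 / 2.700 = 4.424 s.

Braking time ≈ 4.4 s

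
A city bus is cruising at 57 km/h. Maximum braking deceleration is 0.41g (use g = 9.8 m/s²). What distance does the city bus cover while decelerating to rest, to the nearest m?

57 km/h ÷ 3.6 = 15.8333 m/s.
a = 0.41 × 9.8 = 4.018 m/s².
Braking distance = v²/(2a) = 15.8333² / (2 × 4.018) = 250.693 / 8.036 = 31.196 m.

Braking distance ≈ 31 m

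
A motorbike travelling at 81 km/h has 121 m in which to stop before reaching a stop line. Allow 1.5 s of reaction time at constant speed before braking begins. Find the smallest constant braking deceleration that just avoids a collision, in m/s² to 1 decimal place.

81 km/h ÷ 3.6 = 22.5000 m/s.
Distance covered during reaction = 22.5000 × 1.5 = 33.750 m.
Distance available for braking: 121 − 33.750 = 87.250 m.
v² = 2a·d ⇒ a = v²/(2d) = 22.5000² / (2 × 87.250) = 506.250 / 174.500 = 2.9011 m/s².

Required deceleration ≈ 2.9 m/s²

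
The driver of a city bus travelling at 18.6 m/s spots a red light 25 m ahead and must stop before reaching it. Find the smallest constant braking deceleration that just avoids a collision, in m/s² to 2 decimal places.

v² = 2a·d ⇒ a = v²/(2d) = 18.6000² / (2 × 25.000) = 345.960 / 50.000 = 6.9192 m/s².

Required deceleration ≈ 6.92 m/s²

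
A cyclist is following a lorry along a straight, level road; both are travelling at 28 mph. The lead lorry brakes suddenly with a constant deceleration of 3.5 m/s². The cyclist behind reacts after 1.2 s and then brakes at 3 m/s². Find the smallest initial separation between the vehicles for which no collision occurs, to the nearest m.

28 mph × 0.44704 = 12.5171 m/s.
Leader travels v²/(2a_L) = 156.678 / 7.000 = 22.383 m before stopping.
Follower covers v·t_r = 12.5171 × 1.2 = 15.021 m while reacting, then v²/(2a_F) = 156.678 / 6.000 = 26.113 m while braking, for a total of 15.021 + 26.113 = 41.134 m.
Since a_F ≤ a_L and the follower starts braking later, the follower is never slower than the leader, so the closest approach is when both have stopped.
Minimum gap = 41.134 − 22.383 = 18.751 m.

Minimum gap ≈ 19 m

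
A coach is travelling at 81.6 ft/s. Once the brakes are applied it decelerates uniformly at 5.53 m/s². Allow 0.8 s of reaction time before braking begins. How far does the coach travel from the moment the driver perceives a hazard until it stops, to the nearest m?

Total stopping distance ≈ 76 m

81.6 ft/s × 0.3048 = 24.8717 m/s.
Reaction distance = v·t_r = 24.8717 × 0.8 = 19.897 m.
Braking distance = v²/(2a) = 24.8717² / (2 × 5.530) = 618.601 / 11.060 = 55.931 m.
Total = 19.897 + 55.931 = 75.828 m.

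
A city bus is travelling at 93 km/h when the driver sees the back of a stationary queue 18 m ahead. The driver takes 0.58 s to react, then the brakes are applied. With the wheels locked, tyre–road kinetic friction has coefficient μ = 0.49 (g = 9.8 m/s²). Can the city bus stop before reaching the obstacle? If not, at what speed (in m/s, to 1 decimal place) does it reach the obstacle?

93 km/h ÷ 3.6 = 25.8333 m/s.
a = μg = 0.49 × 9.8 = 4.802 m/s².
Reaction distance = 25.8333 × 0.58 = 14.983 m.
Braking distance needed to stop: v²/(2a) = 667.359 / 9.604 = 69.488 m, so total needed = 14.983 + 69.488 = 84.471 m > 18 m — it cannot stop.
Distance remaining when braking begins: 18 − 14.983 = 3.017 m.
v² = v₀² − 2a·d = 667.359 − 2 × 4.802 × 3.017 = 638.384 m²/s².
v = √638.384 = 25.266 m/s.

No — it strikes the obstacle at 25.3 m/s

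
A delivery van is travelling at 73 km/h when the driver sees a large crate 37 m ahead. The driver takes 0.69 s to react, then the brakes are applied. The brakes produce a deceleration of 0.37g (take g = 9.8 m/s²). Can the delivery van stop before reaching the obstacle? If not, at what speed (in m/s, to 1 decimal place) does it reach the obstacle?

No — it strikes the obstacle at 15.6 m/s

73 km/h ÷ 3.6 = 20.2778 m/s.
a = 0.37 × 9.8 = 3.626 m/s².
Reaction distance = 20.2778 × 0.69 = 13.992 m.
Braking distance needed to stop: v²/(2a) = 411.189 / 7.252 = 56.700 m, so total needed = 13.992 + 56.700 = 70.692 m > 37 m — it cannot stop.
Distance remaining when braking begins: 37 − 13.992 = 23.008 m.
v² = v₀² − 2a·d = 411.189 − 2 × 3.626 × 23.008 = 244.335 m²/s².
v = √244.335 = 15.631 m/s.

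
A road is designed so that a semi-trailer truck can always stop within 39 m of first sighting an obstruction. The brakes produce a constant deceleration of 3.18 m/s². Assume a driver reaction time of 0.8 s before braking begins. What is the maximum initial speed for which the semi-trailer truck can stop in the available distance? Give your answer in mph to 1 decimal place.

Maximum speed ≈ 30.0 mph

Stopping distance: v·t_r + v²/(2a) = 39 with t_r = 0.8 s and a = 3.180 m/s².
So v² + 5.088 v − 248.04 = 0.
Positive root: v = −a·t_r + √((a·t_r)² + 2a·d) = −2.544 + √(6.472 + 248.04) = 13.4094 m/s.
13.4094 m/s ÷ 0.44704 = 29.996 mph.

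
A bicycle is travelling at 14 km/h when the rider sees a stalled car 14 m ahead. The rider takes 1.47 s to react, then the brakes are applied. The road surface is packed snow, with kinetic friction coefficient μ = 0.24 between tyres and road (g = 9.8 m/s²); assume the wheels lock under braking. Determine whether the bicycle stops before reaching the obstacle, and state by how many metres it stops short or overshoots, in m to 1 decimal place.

Yes — it stops 5.1 m short of the obstacle

14 km/h ÷ 3.6 = 3.8889 m/s.
a = μg = 0.24 × 9.8 = 2.352 m/s².
Reaction distance = 3.8889 × 1.47 = 5.717 m.
Braking distance = v²/(2a) = 15.124 / 4.704 = 3.215 m.
Total stopping distance = 5.717 + 3.215 = 8.932 m, vs 14 m available — it stops with 14 − 8.932 = 5.068 m to spare.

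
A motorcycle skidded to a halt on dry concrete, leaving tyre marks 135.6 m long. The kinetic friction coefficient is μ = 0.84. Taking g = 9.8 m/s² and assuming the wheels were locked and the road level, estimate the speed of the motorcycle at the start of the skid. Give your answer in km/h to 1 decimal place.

Initial speed ≈ 170.1 km/h

Deceleration a = μg = 0.84 × 9.8 = 8.232 m/s².
v = √(2a·d) = √(2 × 8.232 × 135.6) = √2232.518 = 47.2495 m/s.
= 47.2495 × 3.6 = 170.098 km/h.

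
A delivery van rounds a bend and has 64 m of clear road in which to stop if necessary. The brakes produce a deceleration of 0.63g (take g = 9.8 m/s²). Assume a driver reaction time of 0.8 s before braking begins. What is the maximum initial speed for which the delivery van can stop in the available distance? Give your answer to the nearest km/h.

Maximum speed ≈ 85 km/h

a = 0.63 × 9.8 = 6.174 m/s².
Stopping distance: v·t_r + v²/(2a) = 64 with t_r = 0.8 s and a = 6.174 m/s².
So v² + 9.878 v − 790.27 = 0.
Positive root: v = −a·t_r + √((a·t_r)² + 2a·d) = −4.939 + √(24.394 + 790.27) = 23.6033 m/s.
23.6033 m/s × 3.6 = 84.972 km/h.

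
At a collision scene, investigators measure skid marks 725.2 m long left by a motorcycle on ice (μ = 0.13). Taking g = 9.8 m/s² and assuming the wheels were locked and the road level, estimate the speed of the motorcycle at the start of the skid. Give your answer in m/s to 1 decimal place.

Initial speed ≈ 43.0 m/s

Deceleration a = μg = 0.13 × 9.8 = 1.274 m/s².
v = √(2a·d) = √(2 × 1.274 × 725.2) = √1847.810 = 42.9862 m/s.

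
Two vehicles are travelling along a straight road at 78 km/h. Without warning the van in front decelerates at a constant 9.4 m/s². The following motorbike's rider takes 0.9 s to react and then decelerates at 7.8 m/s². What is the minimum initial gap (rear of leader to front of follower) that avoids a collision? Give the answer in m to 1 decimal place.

Minimum gap ≈ 24.6 m

78 km/h ÷ 3.6 = 21.6667 m/s.
Leader travels v²/(2a_L) = 469.446 / 18.800 = 24.971 m before stopping.
Follower covers v·t_r = 21.6667 × 0.9 = 19.500 m while reacting, then v²/(2a_F) = 469.446 / 15.600 = 30.093 m while braking, for a total of 19.500 + 30.093 = 49.593 m.
Since a_F ≤ a_L and the follower starts braking later, the follower is never slower than the leader, so the closest approach is when both have stopped.
Minimum gap = 49.593 − 24.971 = 24.622 m.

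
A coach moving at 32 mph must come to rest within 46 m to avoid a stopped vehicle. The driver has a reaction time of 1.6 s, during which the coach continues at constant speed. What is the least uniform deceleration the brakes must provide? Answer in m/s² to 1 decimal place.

Required deceleration ≈ 4.4 m/s²

32 mph × 0.44704 = 14.3053 m/s.
Distance covered during reaction = 14.3053 × 1.6 = 22.888 m.
Distance available for braking: 46 − 22.888 = 23.112 m.
v² = 2a·d ⇒ a = v²/(2d) = 14.3053² / (2 × 23.112) = 204.642 / 46.224 = 4.4272 m/s².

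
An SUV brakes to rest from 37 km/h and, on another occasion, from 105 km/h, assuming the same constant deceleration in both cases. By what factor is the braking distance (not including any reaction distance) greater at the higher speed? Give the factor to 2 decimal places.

Factor ≈ 8.05

Braking distance d = v²/(2a), so with a fixed, d ∝ v².
Factor = (105/37)² = 2.8378² = 8.0531.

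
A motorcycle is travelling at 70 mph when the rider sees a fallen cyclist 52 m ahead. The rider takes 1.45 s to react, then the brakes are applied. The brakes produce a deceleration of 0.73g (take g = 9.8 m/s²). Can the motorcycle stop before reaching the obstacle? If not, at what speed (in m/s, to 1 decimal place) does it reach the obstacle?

70 mph × 0.44704 = 31.2928 m/s.
a = 0.73 × 9.8 = 7.154 m/s².
Reaction distance = 31.2928 × 1.45 = 45.375 m.
Braking distance needed to stop: v²/(2a) = 979.239 / 14.308 = 68.440 m, so total needed = 45.375 + 68.440 = 113.815 m > 52 m — it cannot stop.
Distance remaining when braking begins: 52 − 45.375 = 6.625 m.
v² = v₀² − 2a·d = 979.239 − 2 × 7.154 × 6.625 = 884.449 m²/s².
v = √884.449 = 29.740 m/s.

No — it strikes the obstacle at 29.7 m/s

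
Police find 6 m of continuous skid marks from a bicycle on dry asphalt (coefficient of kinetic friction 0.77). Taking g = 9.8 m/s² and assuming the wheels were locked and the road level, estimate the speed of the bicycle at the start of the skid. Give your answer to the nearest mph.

Deceleration a = μg = 0.77 × 9.8 = 7.546 m/s².
v = √(2a·d) = √(2 × 7.546 × 6) = √90.552 = 9.5159 m/s.
= 9.5159 ÷ 0.44704 = 21.286 mph.

Initial speed ≈ 21 mph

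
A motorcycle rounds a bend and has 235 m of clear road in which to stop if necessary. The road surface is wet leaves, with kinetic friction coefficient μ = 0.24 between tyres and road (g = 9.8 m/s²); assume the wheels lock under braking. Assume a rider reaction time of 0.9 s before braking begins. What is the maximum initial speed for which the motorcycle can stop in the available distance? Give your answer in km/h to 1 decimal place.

Maximum speed ≈ 112.3 km/h

a = μg = 0.24 × 9.8 = 2.352 m/s².
Stopping distance: v·t_r + v²/(2a) = 235 with t_r = 0.9 s and a = 2.352 m/s².
So v² + 4.234 v − 1105.44 = 0.
Positive root: v = −a·t_r + √((a·t_r)² + 2a·d) = −2.117 + √(4.482 + 1105.44) = 31.1985 m/s.
31.1985 m/s × 3.6 = 112.315 km/h.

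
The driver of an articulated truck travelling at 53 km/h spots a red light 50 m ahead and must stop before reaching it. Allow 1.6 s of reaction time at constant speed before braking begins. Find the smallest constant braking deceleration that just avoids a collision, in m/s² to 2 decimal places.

Required deceleration ≈ 4.10 m/s²

53 km/h ÷ 3.6 = 14.7222 m/s.
Distance covered during reaction = 14.7222 × 1.6 = 23.556 m.
Distance available for braking: 50 − 23.556 = 26.444 m.
v² = 2a·d ⇒ a = v²/(2d) = 14.7222² / (2 × 26.444) = 216.743 / 52.888 = 4.0982 m/s².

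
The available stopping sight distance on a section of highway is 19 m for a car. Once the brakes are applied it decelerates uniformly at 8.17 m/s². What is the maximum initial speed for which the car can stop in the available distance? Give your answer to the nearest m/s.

v²/(2a) = d ⇒ v = √(2 × 8.170 × 19) = √310.46 = 17.6199 m/s.

Maximum speed ≈ 18 m/s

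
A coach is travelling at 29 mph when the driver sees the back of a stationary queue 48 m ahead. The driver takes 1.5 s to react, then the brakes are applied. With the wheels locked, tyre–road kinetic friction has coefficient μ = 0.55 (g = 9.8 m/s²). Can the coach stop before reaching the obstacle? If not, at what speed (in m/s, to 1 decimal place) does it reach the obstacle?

29 mph × 0.44704 = 12.9642 m/s.
a = μg = 0.55 × 9.8 = 5.390 m/s².
Reaction distance = 12.9642 × 1.5 = 19.446 m.
Braking distance = v²/(2a) = 168.070 / 10.780 = 15.591 m.
Total stopping distance = 19.446 + 15.591 = 35.037 m, vs 48 m available — it stops with 48 − 35.037 = 12.963 m to spare.

Yes — it stops about 13.0 m short of the obstacle, so it never reaches it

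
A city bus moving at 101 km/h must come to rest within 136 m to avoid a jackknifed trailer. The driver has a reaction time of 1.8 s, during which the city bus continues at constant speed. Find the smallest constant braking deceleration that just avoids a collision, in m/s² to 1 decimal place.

Required deceleration ≈ 4.6 m/s²

101 km/h ÷ 3.6 = 28.0556 m/s.
Distance covered during reaction = 28.0556 × 1.8 = 50.500 m.
Distance available for braking: 136 − 50.500 = 85.500 m.
v² = 2a·d ⇒ a = v²/(2d) = 28.0556² / (2 × 85.500) = 787.117 / 171.000 = 4.6030 m/s².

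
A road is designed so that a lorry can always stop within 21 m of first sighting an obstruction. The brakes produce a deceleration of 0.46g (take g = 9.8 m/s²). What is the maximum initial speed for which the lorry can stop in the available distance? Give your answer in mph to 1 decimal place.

Maximum speed ≈ 30.8 mph

a = 0.46 × 9.8 = 4.508 m/s².
v²/(2a) = d ⇒ v = √(2 × 4.508 × 21) = √189.34 = 13.7601 m/s.
13.7601 m/s ÷ 0.44704 = 30.780 mph.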